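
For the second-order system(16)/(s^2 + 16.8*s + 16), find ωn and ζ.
Standard form: ωn²/(s²+2ζωn·s+ωn²).
const=16=ωn² → ωn=4, s coeff=16.8=2ζωn → ζ=2.1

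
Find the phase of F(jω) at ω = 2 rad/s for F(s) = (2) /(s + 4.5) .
Substitute s = j*2: F(j2) = 0.371134 - 0.164948j.
∠F(j2) = atan2(Im, Re) = atan2(-0.164948, 0.371134) = -23.96°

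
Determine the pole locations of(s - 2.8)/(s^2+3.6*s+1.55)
Set denominator = 0: s^2 + 3.6*s + 1.55 = (s + 0.5)(s + 3.1) = 0 → Poles: -0.5, -3.1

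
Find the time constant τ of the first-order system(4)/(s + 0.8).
First-order system: τ = -1/pole. Pole = -0.8. τ = -1/(-0.8) = 1.25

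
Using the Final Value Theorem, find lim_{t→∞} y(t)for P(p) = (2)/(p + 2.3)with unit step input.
FVT: lim_{t→∞} y(t) = lim_{p→0} p*Y(p) where Y(p) = P(p)/p.
= lim_{p→0} P(p) = P(0) = num(0)/den(0) = 2/2.3 = 0.8696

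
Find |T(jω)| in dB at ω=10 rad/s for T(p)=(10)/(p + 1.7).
Substitute p = j*10: T(j10) = 0.165225 - 0.971912j.
|T(j10)| = sqrt(Re² + Im²) = 0.9859.
20*log₁₀(0.9859) = -0.12 dB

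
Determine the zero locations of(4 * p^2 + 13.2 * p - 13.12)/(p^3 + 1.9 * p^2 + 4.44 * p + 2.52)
Set numerator = 0: 4*p^2 + 13.2*p - 13.12 = 4*(p - 0.8)(p + 4.1) = 0 → Zeros: -4.1, 0.8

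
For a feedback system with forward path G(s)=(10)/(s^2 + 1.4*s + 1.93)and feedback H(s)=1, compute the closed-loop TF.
Closed-loop T = G/(1+GH).
Numerator: G_num * H_den = 10.
Denominator: G_den * H_den + G_num * H_num = (s^2 + 1.4*s + 1.93) + (10) = s^2 + 1.4*s + 11.93.
T(s) = (10)/(s^2 + 1.4*s + 11.93)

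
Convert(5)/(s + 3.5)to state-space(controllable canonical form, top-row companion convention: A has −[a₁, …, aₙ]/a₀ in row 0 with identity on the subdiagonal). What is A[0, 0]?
Reachable canonical form for den = s + 3.5: top row of A = -[a₁,a₂,...,aₙ]/a₀, ones on the subdiagonal, zeros elsewhere.
A = [[-3.5]].
A[0,0] = -3.5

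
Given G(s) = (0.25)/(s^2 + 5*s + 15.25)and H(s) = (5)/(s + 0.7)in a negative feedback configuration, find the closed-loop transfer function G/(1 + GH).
Closed-loop T = G/(1+GH).
Numerator: G_num * H_den = 0.25*s + 0.175.
Denominator: G_den * H_den + G_num * H_num = (s^3 + 5.7*s^2 + 18.75*s + 10.675) + (1.25) = s^3 + 5.7*s^2 + 18.75*s + 11.925.
T(s) = (0.25*s + 0.175)/(s^3 + 5.7*s^2 + 18.75*s + 11.925)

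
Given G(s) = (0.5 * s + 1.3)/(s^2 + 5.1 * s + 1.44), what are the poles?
Set denominator = 0: s^2 + 5.1*s + 1.44 = (s + 0.3)(s + 4.8) = 0 → Poles: -0.3, -4.8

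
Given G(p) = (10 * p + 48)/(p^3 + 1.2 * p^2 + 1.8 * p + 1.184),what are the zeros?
Set numerator = 0: 10*p + 48 = 0 → Zeros: -4.8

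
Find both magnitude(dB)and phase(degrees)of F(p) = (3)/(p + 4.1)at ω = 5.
Substitute p = j*5: F(j5) = 0.294188 - 0.358766j.
|F| = 20*log₁₀(sqrt(Re²+Im²)) = -6.67 dB.
∠F = atan2(Im, Re) = -50.65°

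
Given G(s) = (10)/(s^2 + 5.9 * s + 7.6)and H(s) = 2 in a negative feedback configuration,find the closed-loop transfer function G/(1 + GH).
Closed-loop T = G/(1+GH).
Numerator: G_num * H_den = 10.
Denominator: G_den * H_den + G_num * H_num = (s^2 + 5.9*s + 7.6) + (20) = s^2 + 5.9*s + 27.6.
T(s) = (10)/(s^2 + 5.9*s + 27.6)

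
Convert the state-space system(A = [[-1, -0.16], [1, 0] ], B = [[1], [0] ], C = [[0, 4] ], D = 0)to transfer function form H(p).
H(p) = C(pI - A)⁻¹B + D.
Characteristic polynomial det(pI - A) = p^2 + p + 0.16.
Numerator from C·adj(pI-A)·B + D·det(pI-A) = 4.
H(p) = (4)/(p^2 + p + 0.16)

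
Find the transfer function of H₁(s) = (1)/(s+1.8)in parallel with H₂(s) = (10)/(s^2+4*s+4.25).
Parallel: H = H₁ + H₂ = (n₁·d₂ + n₂·d₁)/(d₁·d₂).
n₁·d₂ = s^2 + 4*s + 4.25. n₂·d₁ = 10*s + 18. Sum = s^2 + 14*s + 22.25. d₁·d₂ = s^3 + 5.8*s^2 + 11.45*s + 7.65.
H(s) = (s^2 + 14*s + 22.25)/(s^3 + 5.8*s^2 + 11.45*s + 7.65)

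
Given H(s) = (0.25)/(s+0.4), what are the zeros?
Numerator is a nonzero constant (0.25) → Zeros: none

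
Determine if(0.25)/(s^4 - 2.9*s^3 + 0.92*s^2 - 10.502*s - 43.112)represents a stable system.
Denominator: s^4 - 2.9*s^3 + 0.92*s^2 - 10.502*s - 43.112 = (s + 1.7)(s - 4)(s^2 - 0.6*s + 6.34). Poles: -1.7, 0.3 + 2.5j, 0.3 - 2.5j, 4. All Re(p)<0: No (unstable)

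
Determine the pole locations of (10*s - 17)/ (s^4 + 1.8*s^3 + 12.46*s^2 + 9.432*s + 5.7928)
Set denominator = 0: s^4 + 1.8*s^3 + 12.46*s^2 + 9.432*s + 5.7928 = (s^2 + s + 11.14)(s^2 + 0.8*s + 0.52) = 0 → Poles: -0.4 + 0.6j, -0.4 - 0.6j, -0.5 + 3.3j, -0.5 - 3.3j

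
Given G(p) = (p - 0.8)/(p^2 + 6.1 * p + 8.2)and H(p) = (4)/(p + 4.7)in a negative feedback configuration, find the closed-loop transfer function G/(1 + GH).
Closed-loop T = G/(1+GH).
Numerator: G_num * H_den = p^2 + 3.9*p - 3.76.
Denominator: G_den * H_den + G_num * H_num = (p^3 + 10.8*p^2 + 36.87*p + 38.54) + (4*p - 3.2) = p^3 + 10.8*p^2 + 40.87*p + 35.34.
T(p) = (p^2 + 3.9*p - 3.76)/(p^3 + 10.8*p^2 + 40.87*p + 35.34)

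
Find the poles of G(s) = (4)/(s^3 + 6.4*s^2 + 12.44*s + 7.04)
Set denominator = 0: s^3 + 6.4*s^2 + 12.44*s + 7.04 = (s + 3.2)(s + 1)(s + 2.2) = 0 → Poles: -1, -2.2, -3.2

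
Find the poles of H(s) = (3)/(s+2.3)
Set denominator = 0: s + 2.3 = 0 → Poles: -2.3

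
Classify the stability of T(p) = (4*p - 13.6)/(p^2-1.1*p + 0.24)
Denominator: p^2 - 1.1*p + 0.24 = (p - 0.8)(p - 0.3). Poles: 0.3, 0.8. Unstable (2 pole(s) in RHP)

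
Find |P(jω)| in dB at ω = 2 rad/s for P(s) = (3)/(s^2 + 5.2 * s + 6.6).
Substitute s = j*2: P(j2) = 0.0678733 - 0.271493j.
|P(j2)| = sqrt(Re² + Im²) = 0.2798.
20*log₁₀(0.2798) = -11.06 dB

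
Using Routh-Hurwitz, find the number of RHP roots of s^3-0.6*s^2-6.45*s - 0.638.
Routh array:
s^3: [1, -6.45]; s^2: [-0.6, -0.638]; s^1: [-7.51333]; s^0: [-0.638]
First column: [1, -0.6, -7.51333, -0.638]. Sign changes = RHP roots = 1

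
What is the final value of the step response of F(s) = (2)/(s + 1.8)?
FVT: lim_{t→∞} y(t) = lim_{s→0} s*Y(s) where Y(s) = F(s)/s.
= lim_{s→0} F(s) = F(0) = num(0)/den(0) = 2/1.8 = 1.111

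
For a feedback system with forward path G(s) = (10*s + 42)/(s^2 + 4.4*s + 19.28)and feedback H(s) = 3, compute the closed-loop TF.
Closed-loop T = G/(1+GH).
Numerator: G_num * H_den = 10*s + 42.
Denominator: G_den * H_den + G_num * H_num = (s^2 + 4.4*s + 19.28) + (30*s + 126) = s^2 + 34.4*s + 145.28.
T(s) = (10*s + 42)/(s^2 + 34.4*s + 145.28)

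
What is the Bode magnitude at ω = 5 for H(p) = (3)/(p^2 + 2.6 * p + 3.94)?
Substitute p = j*5: H(j5) = -0.103147 - 0.063671j.
|H(j5)| = sqrt(Re² + Im²) = 0.1212.
20*log₁₀(0.1212) = -18.33 dB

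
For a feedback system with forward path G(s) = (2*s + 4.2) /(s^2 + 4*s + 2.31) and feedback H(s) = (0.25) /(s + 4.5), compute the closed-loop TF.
Closed-loop T = G/(1+GH).
Numerator: G_num * H_den = 2*s^2 + 13.2*s + 18.9.
Denominator: G_den * H_den + G_num * H_num = (s^3 + 8.5*s^2 + 20.31*s + 10.395) + (0.5*s + 1.05) = s^3 + 8.5*s^2 + 20.81*s + 11.445.
T(s) = (2*s^2 + 13.2*s + 18.9)/(s^3 + 8.5*s^2 + 20.81*s + 11.445)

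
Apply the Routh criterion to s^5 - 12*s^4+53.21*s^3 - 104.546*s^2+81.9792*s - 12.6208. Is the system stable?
Routh array:
s^5: [1, 53.21, 81.9792]; s^4: [-12, -104.546, -12.6208]; s^3: [44.4978, 80.9275]; s^2: [-82.7218, -12.6208]; s^1: [74.1385]; s^0: [-12.6208]
First column: [1, -12, 44.4978, -82.7218, 74.1385, -12.6208]. Sign changes = 5.
No, unstable (5 RHP root(s))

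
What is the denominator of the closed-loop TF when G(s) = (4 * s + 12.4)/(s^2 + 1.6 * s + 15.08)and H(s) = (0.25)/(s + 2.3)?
Characteristic poly = G_den * H_den + G_num * H_num = (s^3 + 3.9*s^2 + 18.76*s + 34.684) + (s + 3.1) = s^3 + 3.9*s^2 + 19.76*s + 37.784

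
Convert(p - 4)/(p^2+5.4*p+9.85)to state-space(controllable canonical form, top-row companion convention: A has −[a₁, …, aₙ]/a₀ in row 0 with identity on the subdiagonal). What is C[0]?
Reachable canonical form: C = numerator coefficients (right-aligned, zero-padded to length n).
num = p - 4, C = [[1, -4]].
C[0] = 1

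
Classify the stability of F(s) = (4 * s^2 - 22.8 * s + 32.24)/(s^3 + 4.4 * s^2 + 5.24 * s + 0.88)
Denominator: s^3 + 4.4*s^2 + 5.24*s + 0.88 = (s + 0.2)(s + 2.2)(s + 2). Poles: -0.2, -2, -2.2. Stable (all poles in LHP)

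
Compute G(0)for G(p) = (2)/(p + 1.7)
DC gain = G(0) = num(0)/den(0) = 2/1.7 = 1.176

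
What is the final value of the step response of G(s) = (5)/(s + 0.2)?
FVT: lim_{t→∞} y(t) = lim_{s→0} s*Y(s) where Y(s) = G(s)/s.
= lim_{s→0} G(s) = G(0) = num(0)/den(0) = 5/0.2 = 25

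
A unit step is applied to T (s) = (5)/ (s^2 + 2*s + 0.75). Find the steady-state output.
FVT: lim_{t→∞} y(t) = lim_{s→0} s*Y(s) where Y(s) = T(s)/s.
= lim_{s→0} T(s) = T(0) = num(0)/den(0) = 5/0.75 = 6.667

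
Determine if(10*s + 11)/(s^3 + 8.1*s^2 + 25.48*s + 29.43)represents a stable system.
Denominator: s^3 + 8.1*s^2 + 25.48*s + 29.43 = (s + 2.7)(s^2 + 5.4*s + 10.9). Poles: -2.7, -2.7 + 1.9j, -2.7 - 1.9j. All Re(p)<0: Yes (stable)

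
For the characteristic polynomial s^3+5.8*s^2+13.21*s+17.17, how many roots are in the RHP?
s^3 + 5.8*s^2 + 13.21*s + 17.17 = (s + 3.4)(s^2 + 2.4*s + 5.05). Poles: -1.2 + 1.9j, -1.2 - 1.9j, -3.4. RHP poles (Re>0): 0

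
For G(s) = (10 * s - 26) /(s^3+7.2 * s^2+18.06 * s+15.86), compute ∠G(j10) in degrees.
Substitute s = j*10: G(j10) = -0.0545157 - 0.0785779j.
∠G(j10) = atan2(Im, Re) = atan2(-0.0785779, -0.0545157) = -124.75°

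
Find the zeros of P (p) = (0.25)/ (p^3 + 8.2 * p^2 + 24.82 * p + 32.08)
Numerator is a nonzero constant (0.25) → Zeros: none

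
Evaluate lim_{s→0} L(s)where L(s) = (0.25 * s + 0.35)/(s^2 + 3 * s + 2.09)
DC gain = L(0) = num(0)/den(0) = 0.35/2.09 = 0.1675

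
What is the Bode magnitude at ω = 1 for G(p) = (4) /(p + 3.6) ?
Substitute p = j*1: G(j1) = 1.03152 - 0.286533j.
|G(j1)| = sqrt(Re² + Im²) = 1.071.
20*log₁₀(1.071) = 0.59 dB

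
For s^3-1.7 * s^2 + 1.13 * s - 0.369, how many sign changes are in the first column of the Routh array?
Routh array:
s^3: [1, 1.13]; s^2: [-1.7, -0.369]; s^1: [0.912941]; s^0: [-0.369]
First column: [1, -1.7, 0.912941, -0.369]. Sign changes = 3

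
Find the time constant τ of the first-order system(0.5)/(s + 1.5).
First-order system: τ = -1/pole. Pole = -1.5. τ = -1/(-1.5) = 0.6667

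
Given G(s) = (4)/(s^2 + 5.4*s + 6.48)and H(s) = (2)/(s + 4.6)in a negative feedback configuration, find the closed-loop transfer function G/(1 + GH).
Closed-loop T = G/(1+GH).
Numerator: G_num * H_den = 4*s + 18.4.
Denominator: G_den * H_den + G_num * H_num = (s^3 + 10*s^2 + 31.32*s + 29.808) + (8) = s^3 + 10*s^2 + 31.32*s + 37.808.
T(s) = (4*s + 18.4)/(s^3 + 10*s^2 + 31.32*s + 37.808)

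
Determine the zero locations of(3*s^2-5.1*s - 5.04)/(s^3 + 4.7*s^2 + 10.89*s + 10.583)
Set numerator = 0: 3*s^2 - 5.1*s - 5.04 = 3*(s - 2.4)(s + 0.7) = 0 → Zeros: -0.7, 2.4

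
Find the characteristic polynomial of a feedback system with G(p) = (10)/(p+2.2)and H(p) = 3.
Characteristic poly = G_den * H_den + G_num * H_num = (p + 2.2) + (30) = p + 32.2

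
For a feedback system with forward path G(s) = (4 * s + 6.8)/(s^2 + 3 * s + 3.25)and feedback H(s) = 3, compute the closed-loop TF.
Closed-loop T = G/(1+GH).
Numerator: G_num * H_den = 4*s + 6.8.
Denominator: G_den * H_den + G_num * H_num = (s^2 + 3*s + 3.25) + (12*s + 20.4) = s^2 + 15*s + 23.65.
T(s) = (4*s + 6.8)/(s^2 + 15*s + 23.65)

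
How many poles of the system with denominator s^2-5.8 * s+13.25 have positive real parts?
Poles: 2.9 + 2.2j, 2.9 - 2.2j. RHP poles (Re>0): 2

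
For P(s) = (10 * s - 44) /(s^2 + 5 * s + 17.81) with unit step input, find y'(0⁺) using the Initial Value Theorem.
IVT: y'(0⁺) = lim_{s→∞} s²·Y(s) = lim_{s→∞} s·P(s).
deg(num) = 1, deg(den) = 2, relative degree = 1, so s·P(s) → (leading num)/(leading den) = 10/1 = 10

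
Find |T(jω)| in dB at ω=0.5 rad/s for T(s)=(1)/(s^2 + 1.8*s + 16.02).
Substitute s = j*0.5: T(j0.5) = 0.0632057 - 0.00360717j.
|T(j0.5)| = sqrt(Re² + Im²) = 0.06331.
20*log₁₀(0.06331) = -23.97 dB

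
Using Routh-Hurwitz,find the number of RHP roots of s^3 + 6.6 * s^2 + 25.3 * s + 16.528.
Routh array:
s^3: [1, 25.3]; s^2: [6.6, 16.528]; s^1: [22.7958]; s^0: [16.528]
First column: [1, 6.6, 22.7958, 16.528]. Sign changes = RHP roots = 0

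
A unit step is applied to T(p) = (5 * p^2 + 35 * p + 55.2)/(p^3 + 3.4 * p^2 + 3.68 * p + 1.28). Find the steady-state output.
FVT: lim_{t→∞} y(t) = lim_{p→0} p*Y(p) where Y(p) = T(p)/p.
= lim_{p→0} T(p) = T(0) = num(0)/den(0) = 55.2/1.28 = 43.12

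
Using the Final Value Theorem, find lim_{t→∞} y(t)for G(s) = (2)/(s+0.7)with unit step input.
FVT: lim_{t→∞} y(t) = lim_{s→0} s*Y(s) where Y(s) = G(s)/s.
= lim_{s→0} G(s) = G(0) = num(0)/den(0) = 2/0.7 = 2.857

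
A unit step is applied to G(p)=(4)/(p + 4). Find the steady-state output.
FVT: lim_{t→∞} y(t) = lim_{p→0} p*Y(p) where Y(p) = G(p)/p.
= lim_{p→0} G(p) = G(0) = num(0)/den(0) = 4/4 = 1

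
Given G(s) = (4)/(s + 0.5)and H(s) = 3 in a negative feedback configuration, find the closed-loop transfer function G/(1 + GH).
Closed-loop T = G/(1+GH).
Numerator: G_num * H_den = 4.
Denominator: G_den * H_den + G_num * H_num = (s + 0.5) + (12) = s + 12.5.
T(s) = (4)/(s + 12.5)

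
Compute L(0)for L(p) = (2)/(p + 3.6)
DC gain = L(0) = num(0)/den(0) = 2/3.6 = 0.5556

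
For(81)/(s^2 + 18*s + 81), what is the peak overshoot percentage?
Standard form: ωn²/(s²+2ζωn·s+ωn²) → ωn = 9, ζ = 1.
ζ ≥ 1, so the response is non-oscillatory: peak overshoot = 0%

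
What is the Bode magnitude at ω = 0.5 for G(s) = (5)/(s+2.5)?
Substitute s = j*0.5: G(j0.5) = 1.92308 - 0.384615j.
|G(j0.5)| = sqrt(Re² + Im²) = 1.961.
20*log₁₀(1.961) = 5.85 dB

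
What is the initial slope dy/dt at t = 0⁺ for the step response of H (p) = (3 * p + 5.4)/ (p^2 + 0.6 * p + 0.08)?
IVT: y'(0⁺) = lim_{p→∞} p²·Y(p) = lim_{p→∞} p·H(p).
deg(num) = 1, deg(den) = 2, relative degree = 1, so p·H(p) → (leading num)/(leading den) = 3/1 = 3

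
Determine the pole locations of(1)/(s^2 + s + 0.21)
Set denominator = 0: s^2 + s + 0.21 = (s + 0.7)(s + 0.3) = 0 → Poles: -0.3, -0.7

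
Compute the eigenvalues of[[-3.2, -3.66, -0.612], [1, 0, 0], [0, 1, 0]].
Eigenvalues solve det(λI - A) = 0.
Characteristic polynomial: λ^3 + 3.2*λ^2 + 3.66*λ + 0.612 = 0.
Factor: (λ + 0.2)(λ^2 + 3*λ + 3.06) = 0.
Roots: -0.2, -1.5 + 0.9j, -1.5 - 0.9j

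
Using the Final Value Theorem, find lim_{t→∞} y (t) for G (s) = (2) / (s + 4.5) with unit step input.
FVT: lim_{t→∞} y(t) = lim_{s→0} s*Y(s) where Y(s) = G(s)/s.
= lim_{s→0} G(s) = G(0) = num(0)/den(0) = 2/4.5 = 0.4444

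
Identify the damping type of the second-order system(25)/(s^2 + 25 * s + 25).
Standard form: ωn²/(s²+2ζωn·s+ωn²) gives ωn=5, ζ=2.5.
Overdamped (ζ = 2.5 > 1)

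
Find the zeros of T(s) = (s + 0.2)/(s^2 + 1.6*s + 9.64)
Set numerator = 0: s + 0.2 = 0 → Zeros: -0.2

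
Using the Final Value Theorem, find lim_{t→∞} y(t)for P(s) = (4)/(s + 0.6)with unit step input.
FVT: lim_{t→∞} y(t) = lim_{s→0} s*Y(s) where Y(s) = P(s)/s.
= lim_{s→0} P(s) = P(0) = num(0)/den(0) = 4/0.6 = 6.667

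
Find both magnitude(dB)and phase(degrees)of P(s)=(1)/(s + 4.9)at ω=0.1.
Substitute s = j*0.1: P(j0.1) = 0.203997 - 0.0041632j.
|P| = 20*log₁₀(sqrt(Re²+Im²)) = -13.81 dB.
∠P = atan2(Im, Re) = -1.17°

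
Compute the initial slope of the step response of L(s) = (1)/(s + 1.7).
IVT: y'(0⁺) = lim_{s→∞} s²·Y(s) = lim_{s→∞} s·L(s).
deg(num) = 0, deg(den) = 1, relative degree = 1, so s·L(s) → (leading num)/(leading den) = 1/1 = 1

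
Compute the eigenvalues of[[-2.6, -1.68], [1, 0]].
Eigenvalues solve det(λI - A) = 0.
Characteristic polynomial: λ^2 + 2.6*λ + 1.68 = 0.
Factor: (λ + 1.4)(λ + 1.2) = 0.
Roots: -1.2, -1.4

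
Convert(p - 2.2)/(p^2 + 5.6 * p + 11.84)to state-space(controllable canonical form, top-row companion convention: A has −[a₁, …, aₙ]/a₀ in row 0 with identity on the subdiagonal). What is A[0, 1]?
Reachable canonical form for den = p^2 + 5.6*p + 11.84: top row of A = -[a₁,a₂,...,aₙ]/a₀, ones on the subdiagonal, zeros elsewhere.
A = [[-5.6, -11.84], [1, 0]].
A[0,1] = -11.84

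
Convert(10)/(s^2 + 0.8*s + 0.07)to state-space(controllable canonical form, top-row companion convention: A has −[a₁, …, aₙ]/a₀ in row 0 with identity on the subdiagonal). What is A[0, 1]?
Reachable canonical form for den = s^2 + 0.8*s + 0.07: top row of A = -[a₁,a₂,...,aₙ]/a₀, ones on the subdiagonal, zeros elsewhere.
A = [[-0.8, -0.07], [1, 0]].
A[0,1] = -0.07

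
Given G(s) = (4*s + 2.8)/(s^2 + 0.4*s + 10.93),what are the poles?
Set denominator = 0: s^2 + 0.4*s + 10.93 = 0 → Poles: -0.2 + 3.3j, -0.2 - 3.3j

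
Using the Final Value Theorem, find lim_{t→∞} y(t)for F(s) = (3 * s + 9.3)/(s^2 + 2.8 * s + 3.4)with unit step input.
FVT: lim_{t→∞} y(t) = lim_{s→0} s*Y(s) where Y(s) = F(s)/s.
= lim_{s→0} F(s) = F(0) = num(0)/den(0) = 9.3/3.4 = 2.735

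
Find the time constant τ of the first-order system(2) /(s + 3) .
First-order system: τ = -1/pole. Pole = -3. τ = -1/(-3) = 0.3333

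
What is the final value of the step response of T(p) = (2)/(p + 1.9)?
FVT: lim_{t→∞} y(t) = lim_{p→0} p*Y(p) where Y(p) = T(p)/p.
= lim_{p→0} T(p) = T(0) = num(0)/den(0) = 2/1.9 = 1.053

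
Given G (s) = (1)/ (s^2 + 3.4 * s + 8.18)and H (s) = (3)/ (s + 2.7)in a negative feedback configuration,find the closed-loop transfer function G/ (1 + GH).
Closed-loop T = G/(1+GH).
Numerator: G_num * H_den = s + 2.7.
Denominator: G_den * H_den + G_num * H_num = (s^3 + 6.1*s^2 + 17.36*s + 22.086) + (3) = s^3 + 6.1*s^2 + 17.36*s + 25.086.
T(s) = (s + 2.7)/(s^3 + 6.1*s^2 + 17.36*s + 25.086)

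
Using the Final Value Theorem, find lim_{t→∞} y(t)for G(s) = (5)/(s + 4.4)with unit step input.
FVT: lim_{t→∞} y(t) = lim_{s→0} s*Y(s) where Y(s) = G(s)/s.
= lim_{s→0} G(s) = G(0) = num(0)/den(0) = 5/4.4 = 1.136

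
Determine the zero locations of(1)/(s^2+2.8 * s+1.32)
Numerator is a nonzero constant (1) → Zeros: none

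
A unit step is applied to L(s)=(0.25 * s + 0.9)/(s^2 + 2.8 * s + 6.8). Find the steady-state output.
FVT: lim_{t→∞} y(t) = lim_{s→0} s*Y(s) where Y(s) = L(s)/s.
= lim_{s→0} L(s) = L(0) = num(0)/den(0) = 0.9/6.8 = 0.1324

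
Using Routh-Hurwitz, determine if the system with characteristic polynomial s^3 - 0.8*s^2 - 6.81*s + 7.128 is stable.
Routh array:
s^3: [1, -6.81]; s^2: [-0.8, 7.128]; s^1: [2.1]; s^0: [7.128]
First column: [1, -0.8, 2.1, 7.128]. Sign changes = 2.
No, unstable (2 RHP root(s))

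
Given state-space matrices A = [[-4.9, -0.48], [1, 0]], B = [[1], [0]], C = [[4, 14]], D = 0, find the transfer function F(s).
F(s) = C(sI - A)⁻¹B + D.
Characteristic polynomial det(sI - A) = s^2 + 4.9*s + 0.48.
Numerator from C·adj(sI-A)·B + D·det(sI-A) = 4*s + 14.
F(s) = (4*s + 14)/(s^2 + 4.9*s + 0.48)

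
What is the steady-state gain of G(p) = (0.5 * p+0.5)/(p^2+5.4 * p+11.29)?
DC gain = G(0) = num(0)/den(0) = 0.5/11.29 = 0.04429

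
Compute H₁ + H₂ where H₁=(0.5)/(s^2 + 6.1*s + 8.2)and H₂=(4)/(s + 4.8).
Parallel: H = H₁ + H₂ = (n₁·d₂ + n₂·d₁)/(d₁·d₂).
n₁·d₂ = 0.5*s + 2.4. n₂·d₁ = 4*s^2 + 24.4*s + 32.8. Sum = 4*s^2 + 24.9*s + 35.2. d₁·d₂ = s^3 + 10.9*s^2 + 37.48*s + 39.36.
H(s) = (4*s^2 + 24.9*s + 35.2)/(s^3 + 10.9*s^2 + 37.48*s + 39.36)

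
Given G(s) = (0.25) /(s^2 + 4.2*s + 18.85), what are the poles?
Set denominator = 0: s^2 + 4.2*s + 18.85 = 0 → Poles: -2.1 + 3.8j, -2.1 - 3.8j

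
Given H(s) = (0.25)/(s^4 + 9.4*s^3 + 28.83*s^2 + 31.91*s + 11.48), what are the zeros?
Numerator is a nonzero constant (0.25) → Zeros: none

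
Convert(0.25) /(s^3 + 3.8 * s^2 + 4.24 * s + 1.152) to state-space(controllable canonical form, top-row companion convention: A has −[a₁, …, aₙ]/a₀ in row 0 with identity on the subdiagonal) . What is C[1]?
Reachable canonical form: C = numerator coefficients (right-aligned, zero-padded to length n).
num = 0.25, C = [[0, 0, 0.25]].
C[1] = 0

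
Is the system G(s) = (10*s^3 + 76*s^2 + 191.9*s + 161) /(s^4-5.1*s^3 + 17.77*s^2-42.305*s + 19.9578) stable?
Denominator: s^4 - 5.1*s^3 + 17.77*s^2 - 42.305*s + 19.9578 = (s - 3.1)(s - 0.6)(s^2 - 1.4*s + 10.73). Poles: 0.6, 0.7 + 3.2j, 0.7 - 3.2j, 3.1. All Re(p)<0: No (unstable)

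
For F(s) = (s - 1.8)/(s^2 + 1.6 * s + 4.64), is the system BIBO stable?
Denominator: s^2 + 1.6*s + 4.64. Poles: -0.8 + 2j, -0.8 - 2j. All Re(p)<0: Yes (stable)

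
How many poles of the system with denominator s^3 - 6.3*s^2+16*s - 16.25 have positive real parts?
s^3 - 6.3*s^2 + 16*s - 16.25 = (s - 2.5)(s^2 - 3.8*s + 6.5). Poles: 1.9 + 1.7j, 1.9 - 1.7j, 2.5. RHP poles (Re>0): 3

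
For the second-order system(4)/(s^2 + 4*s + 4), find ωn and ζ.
Standard form: ωn²/(s²+2ζωn·s+ωn²).
const=4=ωn² → ωn=2, s coeff=4=2ζωn → ζ=1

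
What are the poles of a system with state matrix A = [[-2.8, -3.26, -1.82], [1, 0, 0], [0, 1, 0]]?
Eigenvalues solve det(λI - A) = 0.
Characteristic polynomial: λ^3 + 2.8*λ^2 + 3.26*λ + 1.82 = 0.
Factor: (λ + 1.4)(λ^2 + 1.4*λ + 1.3) = 0.
Roots: -0.7 + 0.9j, -0.7 - 0.9j, -1.4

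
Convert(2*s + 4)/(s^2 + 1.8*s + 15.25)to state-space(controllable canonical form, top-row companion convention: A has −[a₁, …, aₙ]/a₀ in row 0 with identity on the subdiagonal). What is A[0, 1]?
Reachable canonical form for den = s^2 + 1.8*s + 15.25: top row of A = -[a₁,a₂,...,aₙ]/a₀, ones on the subdiagonal, zeros elsewhere.
A = [[-1.8, -15.25], [1, 0]].
A[0,1] = -15.25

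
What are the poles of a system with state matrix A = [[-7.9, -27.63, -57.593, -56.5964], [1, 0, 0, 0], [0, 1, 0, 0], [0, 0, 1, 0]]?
Eigenvalues solve det(λI - A) = 0.
Characteristic polynomial: λ^4 + 7.9*λ^3 + 27.63*λ^2 + 57.593*λ + 56.5964 = 0.
Factor: (λ + 2.9)(λ + 2.8)(λ^2 + 2.2*λ + 6.97) = 0.
Roots: -1.1 + 2.4j, -1.1 - 2.4j, -2.8, -2.9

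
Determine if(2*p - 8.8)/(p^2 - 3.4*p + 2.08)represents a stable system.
Denominator: p^2 - 3.4*p + 2.08 = (p - 2.6)(p - 0.8). Poles: 0.8, 2.6. All Re(p)<0: No (unstable)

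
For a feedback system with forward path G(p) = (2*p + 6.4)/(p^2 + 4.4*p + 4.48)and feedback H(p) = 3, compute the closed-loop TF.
Closed-loop T = G/(1+GH).
Numerator: G_num * H_den = 2*p + 6.4.
Denominator: G_den * H_den + G_num * H_num = (p^2 + 4.4*p + 4.48) + (6*p + 19.2) = p^2 + 10.4*p + 23.68.
T(p) = (2*p + 6.4)/(p^2 + 10.4*p + 23.68)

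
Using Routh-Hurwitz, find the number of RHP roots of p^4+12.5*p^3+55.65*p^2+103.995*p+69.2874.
Routh array:
p^4: [1, 55.65, 69.2874]; p^3: [12.5, 103.995]; p^2: [47.3304, 69.2874]; p^1: [85.6961]; p^0: [69.2874]
First column: [1, 12.5, 47.3304, 85.6961, 69.2874]. Sign changes = RHP roots = 0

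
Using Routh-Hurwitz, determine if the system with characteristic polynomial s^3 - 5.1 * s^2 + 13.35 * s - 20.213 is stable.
Routh array:
s^3: [1, 13.35]; s^2: [-5.1, -20.213]; s^1: [9.38667]; s^0: [-20.213]
First column: [1, -5.1, 9.38667, -20.213]. Sign changes = 3.
No, unstable (3 RHP root(s))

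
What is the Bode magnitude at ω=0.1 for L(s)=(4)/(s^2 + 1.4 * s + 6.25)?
Substitute s = j*0.1: L(j0.1) = 0.640703 - 0.0143747j.
|L(j0.1)| = sqrt(Re² + Im²) = 0.6409.
20*log₁₀(0.6409) = -3.86 dB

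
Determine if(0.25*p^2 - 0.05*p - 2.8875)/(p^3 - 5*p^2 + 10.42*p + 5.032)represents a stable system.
Denominator: p^3 - 5*p^2 + 10.42*p + 5.032 = (p + 0.4)(p^2 - 5.4*p + 12.58). Poles: -0.4, 2.7 + 2.3j, 2.7 - 2.3j. All Re(p)<0: No (unstable)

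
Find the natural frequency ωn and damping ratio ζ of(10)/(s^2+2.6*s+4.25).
Underdamped: complex pole -1.3 + 1.6j. ωn = |pole| = 2.062, ζ = -Re(pole)/ωn = 0.6306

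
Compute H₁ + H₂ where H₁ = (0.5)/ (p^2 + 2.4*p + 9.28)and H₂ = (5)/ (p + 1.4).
Parallel: H = H₁ + H₂ = (n₁·d₂ + n₂·d₁)/(d₁·d₂).
n₁·d₂ = 0.5*p + 0.7. n₂·d₁ = 5*p^2 + 12*p + 46.4. Sum = 5*p^2 + 12.5*p + 47.1. d₁·d₂ = p^3 + 3.8*p^2 + 12.64*p + 12.992.
H(p) = (5*p^2 + 12.5*p + 47.1)/(p^3 + 3.8*p^2 + 12.64*p + 12.992)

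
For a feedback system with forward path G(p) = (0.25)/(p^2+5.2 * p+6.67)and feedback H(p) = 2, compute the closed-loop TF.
Closed-loop T = G/(1+GH).
Numerator: G_num * H_den = 0.25.
Denominator: G_den * H_den + G_num * H_num = (p^2 + 5.2*p + 6.67) + (0.5) = p^2 + 5.2*p + 7.17.
T(p) = (0.25)/(p^2 + 5.2*p + 7.17)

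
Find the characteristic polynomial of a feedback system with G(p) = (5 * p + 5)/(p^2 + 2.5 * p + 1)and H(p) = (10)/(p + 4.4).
Characteristic poly = G_den * H_den + G_num * H_num = (p^3 + 6.9*p^2 + 12*p + 4.4) + (50*p + 50) = p^3 + 6.9*p^2 + 62*p + 54.4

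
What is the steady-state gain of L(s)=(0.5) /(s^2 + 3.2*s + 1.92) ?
DC gain = L(0) = num(0)/den(0) = 0.5/1.92 = 0.2604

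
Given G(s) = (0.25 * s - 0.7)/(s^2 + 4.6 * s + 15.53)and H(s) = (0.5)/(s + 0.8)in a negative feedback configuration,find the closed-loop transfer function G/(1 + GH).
Closed-loop T = G/(1+GH).
Numerator: G_num * H_den = 0.25*s^2 - 0.5*s - 0.56.
Denominator: G_den * H_den + G_num * H_num = (s^3 + 5.4*s^2 + 19.21*s + 12.424) + (0.125*s - 0.35) = s^3 + 5.4*s^2 + 19.335*s + 12.074.
T(s) = (0.25*s^2 - 0.5*s - 0.56)/(s^3 + 5.4*s^2 + 19.335*s + 12.074)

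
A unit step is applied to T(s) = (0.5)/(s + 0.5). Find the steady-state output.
FVT: lim_{t→∞} y(t) = lim_{s→0} s*Y(s) where Y(s) = T(s)/s.
= lim_{s→0} T(s) = T(0) = num(0)/den(0) = 0.5/0.5 = 1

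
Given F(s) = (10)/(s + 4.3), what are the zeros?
Numerator is a nonzero constant (10) → Zeros: none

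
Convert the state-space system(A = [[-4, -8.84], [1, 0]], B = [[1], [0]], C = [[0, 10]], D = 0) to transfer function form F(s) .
F(s) = C(sI - A)⁻¹B + D.
Characteristic polynomial det(sI - A) = s^2 + 4*s + 8.84.
Numerator from C·adj(sI-A)·B + D·det(sI-A) = 10.
F(s) = (10)/(s^2 + 4*s + 8.84)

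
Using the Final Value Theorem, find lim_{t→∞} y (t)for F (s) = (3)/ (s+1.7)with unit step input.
FVT: lim_{t→∞} y(t) = lim_{s→0} s*Y(s) where Y(s) = F(s)/s.
= lim_{s→0} F(s) = F(0) = num(0)/den(0) = 3/1.7 = 1.765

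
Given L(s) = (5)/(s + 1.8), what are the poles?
Set denominator = 0: s + 1.8 = 0 → Poles: -1.8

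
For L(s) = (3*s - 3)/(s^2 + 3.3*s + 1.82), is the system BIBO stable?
Denominator: s^2 + 3.3*s + 1.82 = (s + 0.7)(s + 2.6). Poles: -0.7, -2.6. All Re(p)<0: Yes (stable)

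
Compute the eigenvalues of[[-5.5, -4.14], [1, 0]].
Eigenvalues solve det(λI - A) = 0.
Characteristic polynomial: λ^2 + 5.5*λ + 4.14 = 0.
Factor: (λ + 4.6)(λ + 0.9) = 0.
Roots: -0.9, -4.6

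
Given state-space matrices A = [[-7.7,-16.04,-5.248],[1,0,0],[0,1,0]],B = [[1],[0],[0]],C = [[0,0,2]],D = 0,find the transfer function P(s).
P(s) = C(sI - A)⁻¹B + D.
Characteristic polynomial det(sI - A) = s^3 + 7.7*s^2 + 16.04*s + 5.248.
Numerator from C·adj(sI-A)·B + D·det(sI-A) = 2.
P(s) = (2)/(s^3 + 7.7*s^2 + 16.04*s + 5.248)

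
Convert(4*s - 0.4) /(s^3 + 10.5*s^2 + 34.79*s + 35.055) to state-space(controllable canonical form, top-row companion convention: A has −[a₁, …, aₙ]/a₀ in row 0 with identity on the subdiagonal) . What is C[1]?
Reachable canonical form: C = numerator coefficients (right-aligned, zero-padded to length n).
num = 4*s - 0.4, C = [[0, 4, -0.4]].
C[1] = 4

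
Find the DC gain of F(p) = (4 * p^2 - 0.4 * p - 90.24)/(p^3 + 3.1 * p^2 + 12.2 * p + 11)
DC gain = F(0) = num(0)/den(0) = -90.24/11 = -8.204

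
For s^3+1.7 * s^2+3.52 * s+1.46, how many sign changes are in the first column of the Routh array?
Routh array:
s^3: [1, 3.52]; s^2: [1.7, 1.46]; s^1: [2.66118]; s^0: [1.46]
First column: [1, 1.7, 2.66118, 1.46]. Sign changes = 0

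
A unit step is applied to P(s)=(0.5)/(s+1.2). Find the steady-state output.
FVT: lim_{t→∞} y(t) = lim_{s→0} s*Y(s) where Y(s) = P(s)/s.
= lim_{s→0} P(s) = P(0) = num(0)/den(0) = 0.5/1.2 = 0.4167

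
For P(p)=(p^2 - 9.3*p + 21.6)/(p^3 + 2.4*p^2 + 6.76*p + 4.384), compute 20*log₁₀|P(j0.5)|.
Substitute p = j*0.5: P(j0.5) = 2.6352 - 3.49566j.
|P(j0.5)| = sqrt(Re² + Im²) = 4.378.
20*log₁₀(4.378) = 12.82 dB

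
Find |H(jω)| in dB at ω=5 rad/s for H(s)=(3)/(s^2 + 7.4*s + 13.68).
Substitute s = j*5: H(j5) = -0.0226832 - 0.0741412j.
|H(j5)| = sqrt(Re² + Im²) = 0.07753.
20*log₁₀(0.07753) = -22.21 dB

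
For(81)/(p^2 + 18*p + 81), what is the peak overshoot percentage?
Standard form: ωn²/(p²+2ζωn·p+ωn²) → ωn = 9, ζ = 1.
ζ ≥ 1, so the response is non-oscillatory: peak overshoot = 0%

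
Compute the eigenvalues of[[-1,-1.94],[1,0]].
Eigenvalues solve det(λI - A) = 0.
Characteristic polynomial: λ^2 + λ + 1.94 = 0.
Roots: -0.5 + 1.3j, -0.5 - 1.3j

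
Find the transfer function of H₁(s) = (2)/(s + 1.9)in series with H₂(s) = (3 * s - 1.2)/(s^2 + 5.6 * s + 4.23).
Series: H = H₁ · H₂ = (n₁·n₂)/(d₁·d₂).
Num: n₁·n₂ = 6*s - 2.4. Den: d₁·d₂ = s^3 + 7.5*s^2 + 14.87*s + 8.037.
H(s) = (6*s - 2.4)/(s^3 + 7.5*s^2 + 14.87*s + 8.037)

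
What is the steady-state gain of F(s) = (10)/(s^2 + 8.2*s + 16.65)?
DC gain = F(0) = num(0)/den(0) = 10/16.65 = 0.6006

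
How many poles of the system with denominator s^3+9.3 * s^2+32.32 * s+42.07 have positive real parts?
s^3 + 9.3*s^2 + 32.32*s + 42.07 = (s + 3.5)(s^2 + 5.8*s + 12.02). Poles: -2.9 + 1.9j, -2.9 - 1.9j, -3.5. RHP poles (Re>0): 0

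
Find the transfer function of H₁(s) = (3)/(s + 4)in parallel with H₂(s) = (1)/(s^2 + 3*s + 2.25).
Parallel: H = H₁ + H₂ = (n₁·d₂ + n₂·d₁)/(d₁·d₂).
n₁·d₂ = 3*s^2 + 9*s + 6.75. n₂·d₁ = s + 4. Sum = 3*s^2 + 10*s + 10.75. d₁·d₂ = s^3 + 7*s^2 + 14.25*s + 9.
H(s) = (3*s^2 + 10*s + 10.75)/(s^3 + 7*s^2 + 14.25*s + 9)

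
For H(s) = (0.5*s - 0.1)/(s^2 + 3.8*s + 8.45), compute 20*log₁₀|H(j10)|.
Substitute s = j*10: H(j10) = 0.0202694 - 0.0462017j.
|H(j10)| = sqrt(Re² + Im²) = 0.05045.
20*log₁₀(0.05045) = -25.94 dB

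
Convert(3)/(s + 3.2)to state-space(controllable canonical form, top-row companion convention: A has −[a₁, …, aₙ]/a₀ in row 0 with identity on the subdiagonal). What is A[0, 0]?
Reachable canonical form for den = s + 3.2: top row of A = -[a₁,a₂,...,aₙ]/a₀, ones on the subdiagonal, zeros elsewhere.
A = [[-3.2]].
A[0,0] = -3.2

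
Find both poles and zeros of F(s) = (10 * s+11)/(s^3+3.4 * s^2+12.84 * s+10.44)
Set denominator = 0: s^3 + 3.4*s^2 + 12.84*s + 10.44 = (s + 1)(s^2 + 2.4*s + 10.44) = 0 → Poles: -1, -1.2 + 3j, -1.2 - 3j
Set numerator = 0: 10*s + 11 = 0 → Zeros: -1.1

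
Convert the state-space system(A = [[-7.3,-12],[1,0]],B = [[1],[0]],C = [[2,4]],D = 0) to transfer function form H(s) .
H(s) = C(sI - A)⁻¹B + D.
Characteristic polynomial det(sI - A) = s^2 + 7.3*s + 12.
Numerator from C·adj(sI-A)·B + D·det(sI-A) = 2*s + 4.
H(s) = (2*s + 4)/(s^2 + 7.3*s + 12)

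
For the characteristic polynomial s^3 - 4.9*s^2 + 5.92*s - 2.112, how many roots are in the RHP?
s^3 - 4.9*s^2 + 5.92*s - 2.112 = (s - 3.3)(s - 0.8)(s - 0.8). Poles: 0.8, 0.8, 3.3. RHP poles (Re>0): 3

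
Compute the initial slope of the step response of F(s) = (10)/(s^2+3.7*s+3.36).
IVT: y'(0⁺) = lim_{s→∞} s²·Y(s) = lim_{s→∞} s·F(s).
deg(num) = 0, deg(den) = 2, relative degree = 2 ≥ 2, so s·F(s) → 0. Initial slope = 0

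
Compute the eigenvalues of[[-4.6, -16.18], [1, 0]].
Eigenvalues solve det(λI - A) = 0.
Characteristic polynomial: λ^2 + 4.6*λ + 16.18 = 0.
Roots: -2.3 + 3.3j, -2.3 - 3.3j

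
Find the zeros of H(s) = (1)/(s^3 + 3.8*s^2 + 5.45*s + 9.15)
Numerator is a nonzero constant (1) → Zeros: none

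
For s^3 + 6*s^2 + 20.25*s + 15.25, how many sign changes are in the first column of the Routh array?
Routh array:
s^3: [1, 20.25]; s^2: [6, 15.25]; s^1: [17.7083]; s^0: [15.25]
First column: [1, 6, 17.7083, 15.25]. Sign changes = 0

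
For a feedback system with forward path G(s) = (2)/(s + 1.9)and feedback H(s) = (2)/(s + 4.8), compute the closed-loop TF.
Closed-loop T = G/(1+GH).
Numerator: G_num * H_den = 2*s + 9.6.
Denominator: G_den * H_den + G_num * H_num = (s^2 + 6.7*s + 9.12) + (4) = s^2 + 6.7*s + 13.12.
T(s) = (2*s + 9.6)/(s^2 + 6.7*s + 13.12)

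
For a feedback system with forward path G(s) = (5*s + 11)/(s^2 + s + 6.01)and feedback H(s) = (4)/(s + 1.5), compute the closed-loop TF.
Closed-loop T = G/(1+GH).
Numerator: G_num * H_den = 5*s^2 + 18.5*s + 16.5.
Denominator: G_den * H_den + G_num * H_num = (s^3 + 2.5*s^2 + 7.51*s + 9.015) + (20*s + 44) = s^3 + 2.5*s^2 + 27.51*s + 53.015.
T(s) = (5*s^2 + 18.5*s + 16.5)/(s^3 + 2.5*s^2 + 27.51*s + 53.015)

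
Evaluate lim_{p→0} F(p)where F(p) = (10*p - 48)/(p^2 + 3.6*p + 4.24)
DC gain = F(0) = num(0)/den(0) = -48/4.24 = -11.32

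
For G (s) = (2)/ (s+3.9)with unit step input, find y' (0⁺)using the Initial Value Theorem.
IVT: y'(0⁺) = lim_{s→∞} s²·Y(s) = lim_{s→∞} s·G(s).
deg(num) = 0, deg(den) = 1, relative degree = 1, so s·G(s) → (leading num)/(leading den) = 2/1 = 2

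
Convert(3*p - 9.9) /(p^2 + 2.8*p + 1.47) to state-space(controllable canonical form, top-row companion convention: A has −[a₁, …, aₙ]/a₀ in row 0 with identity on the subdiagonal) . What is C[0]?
Reachable canonical form: C = numerator coefficients (right-aligned, zero-padded to length n).
num = 3*p - 9.9, C = [[3, -9.9]].
C[0] = 3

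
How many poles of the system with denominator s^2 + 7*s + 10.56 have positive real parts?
s^2 + 7*s + 10.56 = (s + 2.2)(s + 4.8). Poles: -2.2, -4.8. RHP poles (Re>0): 0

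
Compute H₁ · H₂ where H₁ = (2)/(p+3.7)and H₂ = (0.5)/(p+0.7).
Series: H = H₁ · H₂ = (n₁·n₂)/(d₁·d₂).
Num: n₁·n₂ = 1. Den: d₁·d₂ = p^2 + 4.4*p + 2.59.
H(p) = (1)/(p^2 + 4.4*p + 2.59)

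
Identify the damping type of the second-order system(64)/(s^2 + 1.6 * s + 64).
Standard form: ωn²/(s²+2ζωn·s+ωn²) gives ωn=8, ζ=0.1.
Underdamped (ζ = 0.1 < 1)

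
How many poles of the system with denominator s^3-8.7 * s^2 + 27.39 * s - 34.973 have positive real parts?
s^3 - 8.7*s^2 + 27.39*s - 34.973 = (s - 4.1)(s^2 - 4.6*s + 8.53). Poles: 2.3 + 1.8j, 2.3 - 1.8j, 4.1. RHP poles (Re>0): 3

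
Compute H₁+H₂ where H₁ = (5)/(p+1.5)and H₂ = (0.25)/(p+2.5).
Parallel: H = H₁ + H₂ = (n₁·d₂ + n₂·d₁)/(d₁·d₂).
n₁·d₂ = 5*p + 12.5. n₂·d₁ = 0.25*p + 0.375. Sum = 5.25*p + 12.875. d₁·d₂ = p^2 + 4*p + 3.75.
H(p) = (5.25*p + 12.875)/(p^2 + 4*p + 3.75)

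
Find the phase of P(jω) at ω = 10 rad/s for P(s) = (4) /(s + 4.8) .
Substitute s = j*10: P(j10) = 0.156047 - 0.325098j.
∠P(j10) = atan2(Im, Re) = atan2(-0.325098, 0.156047) = -64.36°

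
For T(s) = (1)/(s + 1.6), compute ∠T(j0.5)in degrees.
Substitute s = j*0.5: T(j0.5) = 0.569395 - 0.177936j.
∠T(j0.5) = atan2(Im, Re) = atan2(-0.177936, 0.569395) = -17.35°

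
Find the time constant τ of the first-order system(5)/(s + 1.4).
First-order system: τ = -1/pole. Pole = -1.4. τ = -1/(-1.4) = 0.7143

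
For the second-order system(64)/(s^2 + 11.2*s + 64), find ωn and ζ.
Standard form: ωn²/(s²+2ζωn·s+ωn²).
const=64=ωn² → ωn=8, s coeff=11.2=2ζωn → ζ=0.7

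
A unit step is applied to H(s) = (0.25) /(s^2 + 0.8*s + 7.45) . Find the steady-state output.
FVT: lim_{t→∞} y(t) = lim_{s→0} s*Y(s) where Y(s) = H(s)/s.
= lim_{s→0} H(s) = H(0) = num(0)/den(0) = 0.25/7.45 = 0.03356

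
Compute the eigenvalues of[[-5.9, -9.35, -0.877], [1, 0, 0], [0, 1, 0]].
Eigenvalues solve det(λI - A) = 0.
Characteristic polynomial: λ^3 + 5.9*λ^2 + 9.35*λ + 0.877 = 0.
Factor: (λ + 0.1)(λ^2 + 5.8*λ + 8.77) = 0.
Roots: -0.1, -2.9 + 0.6j, -2.9 - 0.6j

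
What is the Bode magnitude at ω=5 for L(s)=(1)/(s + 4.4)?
Substitute s = j*5: L(j5) = 0.0991885 - 0.112714j.
|L(j5)| = sqrt(Re² + Im²) = 0.1501.
20*log₁₀(0.1501) = -16.47 dB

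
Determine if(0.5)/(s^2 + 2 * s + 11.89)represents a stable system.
Denominator: s^2 + 2*s + 11.89. Poles: -1 + 3.3j, -1 - 3.3j. All Re(p)<0: Yes (stable)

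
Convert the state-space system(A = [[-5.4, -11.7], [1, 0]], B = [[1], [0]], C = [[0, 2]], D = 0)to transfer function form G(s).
G(s) = C(sI - A)⁻¹B + D.
Characteristic polynomial det(sI - A) = s^2 + 5.4*s + 11.7.
Numerator from C·adj(sI-A)·B + D·det(sI-A) = 2.
G(s) = (2)/(s^2 + 5.4*s + 11.7)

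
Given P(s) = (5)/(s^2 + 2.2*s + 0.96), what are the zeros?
Numerator is a nonzero constant (5) → Zeros: none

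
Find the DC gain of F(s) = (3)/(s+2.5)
DC gain = F(0) = num(0)/den(0) = 3/2.5 = 1.2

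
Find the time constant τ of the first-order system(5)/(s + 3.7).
First-order system: τ = -1/pole. Pole = -3.7. τ = -1/(-3.7) = 0.2703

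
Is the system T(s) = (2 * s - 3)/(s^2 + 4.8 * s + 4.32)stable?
Denominator: s^2 + 4.8*s + 4.32 = (s + 1.2)(s + 3.6). Poles: -1.2, -3.6. All Re(p)<0: Yes (stable)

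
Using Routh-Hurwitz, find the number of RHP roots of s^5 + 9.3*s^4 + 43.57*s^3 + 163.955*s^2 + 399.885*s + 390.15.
Routh array:
s^5: [1, 43.57, 399.885]; s^4: [9.3, 163.955, 390.15]; s^3: [25.9404, 357.933]; s^2: [35.631, 390.15]; s^1: [73.8923]; s^0: [390.15]
First column: [1, 9.3, 25.9404, 35.631, 73.8923, 390.15]. Sign changes = RHP roots = 0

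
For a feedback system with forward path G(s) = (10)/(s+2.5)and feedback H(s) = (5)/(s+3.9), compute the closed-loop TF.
Closed-loop T = G/(1+GH).
Numerator: G_num * H_den = 10*s + 39.
Denominator: G_den * H_den + G_num * H_num = (s^2 + 6.4*s + 9.75) + (50) = s^2 + 6.4*s + 59.75.
T(s) = (10*s + 39)/(s^2 + 6.4*s + 59.75)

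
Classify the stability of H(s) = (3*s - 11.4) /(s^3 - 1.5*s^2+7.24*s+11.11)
Denominator: s^3 - 1.5*s^2 + 7.24*s + 11.11 = (s + 1.1)(s^2 - 2.6*s + 10.1). Poles: -1.1, 1.3 + 2.9j, 1.3 - 2.9j. Unstable (2 pole(s) in RHP)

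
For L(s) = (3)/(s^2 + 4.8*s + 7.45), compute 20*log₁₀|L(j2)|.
Substitute s = j*2: L(j2) = 0.0994595 - 0.276757j.
|L(j2)| = sqrt(Re² + Im²) = 0.2941.
20*log₁₀(0.2941) = -10.63 dB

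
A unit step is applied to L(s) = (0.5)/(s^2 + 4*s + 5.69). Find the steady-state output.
FVT: lim_{t→∞} y(t) = lim_{s→0} s*Y(s) where Y(s) = L(s)/s.
= lim_{s→0} L(s) = L(0) = num(0)/den(0) = 0.5/5.69 = 0.08787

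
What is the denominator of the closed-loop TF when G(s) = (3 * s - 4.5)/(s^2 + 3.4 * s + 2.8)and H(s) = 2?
Characteristic poly = G_den * H_den + G_num * H_num = (s^2 + 3.4*s + 2.8) + (6*s - 9) = s^2 + 9.4*s - 6.2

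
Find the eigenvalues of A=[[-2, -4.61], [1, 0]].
Eigenvalues solve det(λI - A) = 0.
Characteristic polynomial: λ^2 + 2*λ + 4.61 = 0.
Roots: -1 + 1.9j, -1 - 1.9j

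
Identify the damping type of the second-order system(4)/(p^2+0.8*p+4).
Standard form: ωn²/(p²+2ζωn·p+ωn²) gives ωn=2, ζ=0.2.
Underdamped (ζ = 0.2 < 1)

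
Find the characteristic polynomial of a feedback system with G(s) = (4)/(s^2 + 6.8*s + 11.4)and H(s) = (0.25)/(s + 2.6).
Characteristic poly = G_den * H_den + G_num * H_num = (s^3 + 9.4*s^2 + 29.08*s + 29.64) + (1) = s^3 + 9.4*s^2 + 29.08*s + 30.64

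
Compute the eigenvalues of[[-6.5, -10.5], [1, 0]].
Eigenvalues solve det(λI - A) = 0.
Characteristic polynomial: λ^2 + 6.5*λ + 10.5 = 0.
Factor: (λ + 3)(λ + 3.5) = 0.
Roots: -3, -3.5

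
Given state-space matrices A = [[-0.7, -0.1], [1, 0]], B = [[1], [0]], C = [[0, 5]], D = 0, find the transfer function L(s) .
L(s) = C(sI - A)⁻¹B + D.
Characteristic polynomial det(sI - A) = s^2 + 0.7*s + 0.1.
Numerator from C·adj(sI-A)·B + D·det(sI-A) = 5.
L(s) = (5)/(s^2 + 0.7*s + 0.1)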